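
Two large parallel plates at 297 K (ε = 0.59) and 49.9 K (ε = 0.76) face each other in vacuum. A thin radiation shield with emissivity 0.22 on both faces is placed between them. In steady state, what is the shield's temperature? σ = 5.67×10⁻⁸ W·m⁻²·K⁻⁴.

T_s ≈ 247 K

In steady state the net flux on the hot side equals that on the cold side.
σ(T₁⁴−T_s⁴)/D₁ = σ(T_s⁴−T₂⁴)/D₂, with D₁ = 1/ε₁+1/ε_s−1 = 5.240, D₂ = 1/ε_s+1/ε₂−1 = 4.861.
Solve for T_s⁴: T_s⁴ = (D₂·T₁⁴ + D₁·T₂⁴)/(D₁+D₂) = 3.748×10⁹ K⁴.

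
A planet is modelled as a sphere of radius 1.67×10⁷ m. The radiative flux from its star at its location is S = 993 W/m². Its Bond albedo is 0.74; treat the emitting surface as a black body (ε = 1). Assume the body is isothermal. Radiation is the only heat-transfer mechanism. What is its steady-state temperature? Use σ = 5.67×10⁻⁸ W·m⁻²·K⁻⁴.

At equilibrium, absorbed power = emitted power.
Absorbing cross-section = πr² = 8.762×10¹⁴ m²; emitting surface = 4πr² = 3.505×10¹⁵ m² (ratio 4).
(1−a)S·A_cross = εσ·A_surf·T⁴  ⇒  T⁴ = (1−a)S/(4σ).
T⁴ = 0.260·993/(4·5.67×10⁻⁸) = 1.138×10⁹ K⁴.
T = (1.138×10⁹)^(1/4).

T ≈ 184 K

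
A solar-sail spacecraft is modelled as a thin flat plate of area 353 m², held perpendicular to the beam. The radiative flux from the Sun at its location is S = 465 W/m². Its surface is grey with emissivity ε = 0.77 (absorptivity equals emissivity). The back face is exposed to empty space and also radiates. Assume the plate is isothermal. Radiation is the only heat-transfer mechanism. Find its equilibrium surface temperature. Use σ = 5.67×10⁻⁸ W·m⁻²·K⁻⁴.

T ≈ 253 K

At equilibrium, absorbed power = emitted power.
Absorbing cross-section = A = 353.0 m²; emitting surface = 2A = 706.0 m² (ratio 2).
εS·A_cross = εσ·A_surf·T⁴  ⇒  T⁴ = S/(2σ)   (ε cancels).
T⁴ = 465/(2·5.67×10⁻⁸) = 4.101×10⁹ K⁴.
T = (4.101×10⁹)^(1/4).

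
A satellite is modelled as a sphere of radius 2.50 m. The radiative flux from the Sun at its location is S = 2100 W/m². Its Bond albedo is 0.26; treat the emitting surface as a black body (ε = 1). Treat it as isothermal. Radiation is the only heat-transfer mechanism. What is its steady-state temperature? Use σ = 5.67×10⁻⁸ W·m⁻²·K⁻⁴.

T ≈ 288 K

At equilibrium, absorbed power = emitted power.
Absorbing cross-section = πr² = 19.63 m²; emitting surface = 4πr² = 78.54 m² (ratio 4).
(1−a)S·A_cross = εσ·A_surf·T⁴  ⇒  T⁴ = (1−a)S/(4σ).
T⁴ = 0.740·2100/(4·5.67×10⁻⁸) = 6.852×10⁹ K⁴.
T = (6.852×10⁹)^(1/4).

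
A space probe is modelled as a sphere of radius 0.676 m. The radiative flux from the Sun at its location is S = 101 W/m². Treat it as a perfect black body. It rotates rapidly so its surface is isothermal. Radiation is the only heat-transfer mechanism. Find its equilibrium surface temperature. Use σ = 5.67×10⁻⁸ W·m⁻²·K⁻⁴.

T ≈ 145 K

At equilibrium, absorbed power = emitted power.
Absorbing cross-section = πr² = 1.436 m²; emitting surface = 4πr² = 5.743 m² (ratio 4).
S·A_cross = εσ·A_surf·T⁴  ⇒  T⁴ = S/(4σ).
T⁴ = 1.00·101/(4·5.67×10⁻⁸) = 4.453×10⁸ K⁴.
T = (4.453×10⁸)^(1/4).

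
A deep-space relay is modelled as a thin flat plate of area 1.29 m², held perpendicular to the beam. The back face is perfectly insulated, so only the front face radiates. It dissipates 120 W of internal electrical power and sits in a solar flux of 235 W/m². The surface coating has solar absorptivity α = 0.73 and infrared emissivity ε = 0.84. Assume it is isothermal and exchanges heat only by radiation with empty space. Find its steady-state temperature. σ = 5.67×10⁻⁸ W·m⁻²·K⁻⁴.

T ≈ 273 K

At steady state, absorbed solar power + internal power = radiated power.
Absorbed: α·S·A_cross = 0.73·235·1.290 = 221.3 W (cross-section A).
Total input = 221.3 + 120 = 341.3 W.
Radiated: εσ·A_surf·T⁴ with A_surf = A = 1.290 m².
T⁴ = 341.3/(0.84·5.67×10⁻⁸·1.290) = 5.555×10⁹ K⁴.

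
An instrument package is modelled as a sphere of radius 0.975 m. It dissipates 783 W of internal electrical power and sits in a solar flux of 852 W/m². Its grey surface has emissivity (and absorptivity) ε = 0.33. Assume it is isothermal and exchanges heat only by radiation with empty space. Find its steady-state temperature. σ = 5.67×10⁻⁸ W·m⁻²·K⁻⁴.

T ≈ 292 K

At steady state, absorbed solar power + internal power = radiated power.
Absorbed: α·S·A_cross = 0.33·852·2.986 = 839.7 W (cross-section πr²).
Total input = 839.7 + 783 = 1623 W.
Radiated: εσ·A_surf·T⁴ with A_surf = 4πr² = 11.95 m².
T⁴ = 1623/(0.33·5.67×10⁻⁸·11.95) = 7.260×10⁹ K⁴.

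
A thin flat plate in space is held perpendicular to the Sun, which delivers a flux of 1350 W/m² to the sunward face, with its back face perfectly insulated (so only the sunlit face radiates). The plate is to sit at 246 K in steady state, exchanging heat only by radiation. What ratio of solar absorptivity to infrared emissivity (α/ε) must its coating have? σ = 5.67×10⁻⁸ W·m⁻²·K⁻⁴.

Balance: αS·A = εσ·1A·T⁴ ⇒ α/ε = σT⁴/S.
α/ε = 5.67×10⁻⁸·(246)⁴/1350 = 5.67×10⁻⁸·3.662×10⁹/1350.

α/ε ≈ 0.154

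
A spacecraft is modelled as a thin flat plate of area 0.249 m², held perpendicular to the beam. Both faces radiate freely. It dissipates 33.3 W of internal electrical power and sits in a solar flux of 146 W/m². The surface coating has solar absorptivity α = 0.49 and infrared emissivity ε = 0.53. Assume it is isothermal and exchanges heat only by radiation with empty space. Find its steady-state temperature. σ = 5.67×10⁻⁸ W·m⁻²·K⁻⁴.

At steady state, absorbed solar power + internal power = radiated power.
Absorbed: α·S·A_cross = 0.49·146·0.2490 = 17.81 W (cross-section A).
Total input = 17.81 + 33.3 = 51.11 W.
Radiated: εσ·A_surf·T⁴ with A_surf = 2A = 0.4980 m².
T⁴ = 51.11/(0.53·5.67×10⁻⁸·0.4980) = 3.415×10⁹ K⁴.

T ≈ 242 K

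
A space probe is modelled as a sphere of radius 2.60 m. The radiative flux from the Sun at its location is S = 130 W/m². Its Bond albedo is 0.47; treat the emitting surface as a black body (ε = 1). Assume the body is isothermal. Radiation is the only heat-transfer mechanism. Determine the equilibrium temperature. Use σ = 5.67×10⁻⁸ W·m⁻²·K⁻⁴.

T ≈ 132 K

At equilibrium, absorbed power = emitted power.
Absorbing cross-section = πr² = 21.24 m²; emitting surface = 4πr² = 84.95 m² (ratio 4).
(1−a)S·A_cross = εσ·A_surf·T⁴  ⇒  T⁴ = (1−a)S/(4σ).
T⁴ = 0.530·130/(4·5.67×10⁻⁸) = 3.038×10⁸ K⁴.
T = (3.038×10⁸)^(1/4).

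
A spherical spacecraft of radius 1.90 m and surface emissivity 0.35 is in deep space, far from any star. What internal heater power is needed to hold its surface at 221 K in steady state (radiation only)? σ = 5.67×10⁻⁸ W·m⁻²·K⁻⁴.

P = εσ·4πr²·T⁴.
4πr² = 45.36 m²; T⁴ = 2.385×10⁹ K⁴.
P = 0.35·5.67×10⁻⁸·45.36·2.385×10⁹.

P ≈ 2150 W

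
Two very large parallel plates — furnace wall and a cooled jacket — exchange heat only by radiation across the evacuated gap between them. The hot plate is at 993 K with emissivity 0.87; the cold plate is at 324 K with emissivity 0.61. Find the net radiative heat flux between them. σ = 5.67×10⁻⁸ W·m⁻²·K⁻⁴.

q ≈ 30500 W/m²

For two infinite grey parallel plates, q = σ(T₁⁴ − T₂⁴)/(1/ε₁ + 1/ε₂ − 1).
T₁⁴ − T₂⁴ = 9.723×10¹¹ − 1.102×10¹⁰ = 9.613×10¹¹ K⁴.
1/ε₁ + 1/ε₂ − 1 = 1.149 + 1.639 − 1 = 1.789.
q = 5.67×10⁻⁸ × 9.613×10¹¹ / 1.789.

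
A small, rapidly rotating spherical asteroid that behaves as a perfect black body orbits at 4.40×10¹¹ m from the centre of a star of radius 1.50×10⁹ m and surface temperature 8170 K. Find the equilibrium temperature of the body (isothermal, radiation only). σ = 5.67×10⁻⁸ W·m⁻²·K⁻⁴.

T ≈ 337 K

The star's surface emits σT_*⁴; at distance d the flux is S = σT_*⁴(R_*/d)².
S = 5.67×10⁻⁸·(8170)⁴·(1.50×10⁹/4.40×10¹¹)² = 2936 W/m².
For an isothermal sphere T⁴ = (1−a)S/(4σ) = 1.295×10¹⁰ K⁴.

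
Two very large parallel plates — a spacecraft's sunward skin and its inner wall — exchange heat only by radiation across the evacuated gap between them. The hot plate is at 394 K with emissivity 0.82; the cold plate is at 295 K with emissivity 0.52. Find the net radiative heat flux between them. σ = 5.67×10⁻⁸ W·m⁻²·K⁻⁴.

q ≈ 437 W/m²

For two infinite grey parallel plates, q = σ(T₁⁴ − T₂⁴)/(1/ε₁ + 1/ε₂ − 1).
T₁⁴ − T₂⁴ = 2.410×10¹⁰ − 7.573×10⁹ = 1.652×10¹⁰ K⁴.
1/ε₁ + 1/ε₂ − 1 = 1.220 + 1.923 − 1 = 2.143.
q = 5.67×10⁻⁸ × 1.652×10¹⁰ / 2.143.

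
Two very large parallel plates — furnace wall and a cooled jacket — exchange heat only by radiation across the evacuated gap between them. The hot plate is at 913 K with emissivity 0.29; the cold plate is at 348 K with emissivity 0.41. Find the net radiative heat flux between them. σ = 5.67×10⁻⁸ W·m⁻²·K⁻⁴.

q ≈ 7890 W/m²

For two infinite grey parallel plates, q = σ(T₁⁴ − T₂⁴)/(1/ε₁ + 1/ε₂ − 1).
T₁⁴ − T₂⁴ = 6.948×10¹¹ − 1.467×10¹⁰ = 6.802×10¹¹ K⁴.
1/ε₁ + 1/ε₂ − 1 = 3.448 + 2.439 − 1 = 4.887.
q = 5.67×10⁻⁸ × 6.802×10¹¹ / 4.887.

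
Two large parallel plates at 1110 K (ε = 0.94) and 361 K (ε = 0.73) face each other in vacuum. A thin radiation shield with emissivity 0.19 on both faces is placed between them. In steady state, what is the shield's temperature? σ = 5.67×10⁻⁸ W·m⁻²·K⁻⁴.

T_s ≈ 942 K

In steady state the net flux on the hot side equals that on the cold side.
σ(T₁⁴−T_s⁴)/D₁ = σ(T_s⁴−T₂⁴)/D₂, with D₁ = 1/ε₁+1/ε_s−1 = 5.327, D₂ = 1/ε_s+1/ε₂−1 = 5.633.
Solve for T_s⁴: T_s⁴ = (D₂·T₁⁴ + D₁·T₂⁴)/(D₁+D₂) = 7.885×10¹¹ K⁴.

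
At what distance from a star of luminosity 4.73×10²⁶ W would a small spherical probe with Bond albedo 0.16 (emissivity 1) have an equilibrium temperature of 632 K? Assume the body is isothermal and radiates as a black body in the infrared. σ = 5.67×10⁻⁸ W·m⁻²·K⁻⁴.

For an isothermal black-emitting sphere, (1−a)S·πr² = σ·4πr²·T⁴ ⇒ S = 4σT⁴/(1−a).
S = 4·5.67×10⁻⁸·(632)⁴/0.840 = 43080 W/m².
Flux falls as S = L/(4πd²), so d = √(L/(4πS)) = √(4.73×10²⁶/(4π·43080)).

d ≈ 2.96×10¹⁰ m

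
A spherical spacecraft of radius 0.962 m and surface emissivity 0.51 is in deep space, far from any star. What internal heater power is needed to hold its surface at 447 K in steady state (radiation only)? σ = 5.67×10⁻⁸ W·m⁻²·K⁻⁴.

P = εσ·4πr²·T⁴.
4πr² = 11.63 m²; T⁴ = 3.992×10¹⁰ K⁴.
P = 0.51·5.67×10⁻⁸·11.63·3.992×10¹⁰.

P ≈ 13400 W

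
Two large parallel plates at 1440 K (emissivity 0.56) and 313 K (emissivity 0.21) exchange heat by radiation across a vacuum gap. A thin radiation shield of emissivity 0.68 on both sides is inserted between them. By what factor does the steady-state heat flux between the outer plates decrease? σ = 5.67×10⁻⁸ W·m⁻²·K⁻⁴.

factor ≈ 1.35

Without shield: q₀ = σΔ(T⁴)/(1/ε₁+1/ε₂−1) with denominator 5.548.
With shield the two gaps are in series; the resistances add: (1/ε₁+1/ε_s−1)+(1/ε_s+1/ε₂−1) = 2.256+5.232 = 7.489.
Heat-flux ratio q₀/q = 7.489/5.548.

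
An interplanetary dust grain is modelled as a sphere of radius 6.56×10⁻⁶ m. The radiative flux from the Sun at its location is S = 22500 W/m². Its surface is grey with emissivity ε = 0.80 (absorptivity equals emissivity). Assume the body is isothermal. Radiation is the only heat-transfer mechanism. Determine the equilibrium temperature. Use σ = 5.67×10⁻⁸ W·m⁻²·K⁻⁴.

T ≈ 561 K

At equilibrium, absorbed power = emitted power.
Absorbing cross-section = πr² = 1.352×10⁻¹⁰ m²; emitting surface = 4πr² = 5.408×10⁻¹⁰ m² (ratio 4).
εS·A_cross = εσ·A_surf·T⁴  ⇒  T⁴ = S/(4σ)   (ε cancels).
T⁴ = 22500/(4·5.67×10⁻⁸) = 9.921×10¹⁰ K⁴.
T = (9.921×10¹⁰)^(1/4).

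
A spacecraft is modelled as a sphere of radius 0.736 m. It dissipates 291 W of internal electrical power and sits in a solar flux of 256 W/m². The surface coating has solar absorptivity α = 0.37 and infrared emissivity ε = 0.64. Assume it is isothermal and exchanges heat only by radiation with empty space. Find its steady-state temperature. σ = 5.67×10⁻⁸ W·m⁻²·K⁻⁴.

T ≈ 207 K

At steady state, absorbed solar power + internal power = radiated power.
Absorbed: α·S·A_cross = 0.37·256·1.702 = 161.2 W (cross-section πr²).
Total input = 161.2 + 291 = 452.2 W.
Radiated: εσ·A_surf·T⁴ with A_surf = 4πr² = 6.807 m².
T⁴ = 452.2/(0.64·5.67×10⁻⁸·6.807) = 1.831×10⁹ K⁴.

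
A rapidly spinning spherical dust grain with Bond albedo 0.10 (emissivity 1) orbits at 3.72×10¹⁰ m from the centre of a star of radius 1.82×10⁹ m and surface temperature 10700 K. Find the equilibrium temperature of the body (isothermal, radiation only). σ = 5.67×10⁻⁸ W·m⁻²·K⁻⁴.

The star's surface emits σT_*⁴; at distance d the flux is S = σT_*⁴(R_*/d)².
S = 5.67×10⁻⁸·(10700)⁴·(1.82×10⁹/3.72×10¹⁰)² = 1.779×10⁶ W/m².
For an isothermal sphere T⁴ = (1−a)S/(4σ) = 7.060×10¹² K⁴.

T ≈ 1630 K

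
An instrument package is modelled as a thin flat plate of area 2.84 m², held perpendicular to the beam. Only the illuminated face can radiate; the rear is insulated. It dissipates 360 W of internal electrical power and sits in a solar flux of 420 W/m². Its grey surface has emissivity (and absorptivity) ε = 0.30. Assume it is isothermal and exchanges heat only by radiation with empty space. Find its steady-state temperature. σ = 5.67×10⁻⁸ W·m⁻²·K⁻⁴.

At steady state, absorbed solar power + internal power = radiated power.
Absorbed: α·S·A_cross = 0.30·420·2.840 = 357.8 W (cross-section A).
Total input = 357.8 + 360 = 717.8 W.
Radiated: εσ·A_surf·T⁴ with A_surf = A = 2.840 m².
T⁴ = 717.8/(0.30·5.67×10⁻⁸·2.840) = 1.486×10¹⁰ K⁴.

T ≈ 349 K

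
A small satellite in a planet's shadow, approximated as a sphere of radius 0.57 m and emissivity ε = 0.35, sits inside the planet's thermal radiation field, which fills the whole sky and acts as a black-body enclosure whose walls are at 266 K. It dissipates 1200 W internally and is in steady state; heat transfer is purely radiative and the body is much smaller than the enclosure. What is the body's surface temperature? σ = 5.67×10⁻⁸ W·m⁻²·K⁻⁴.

T ≈ 375 K

For a small grey body in a large enclosure, net radiated power = εσA(T⁴ − T_w⁴).
Steady state: P = εσA(T⁴ − T_w⁴) with A = 4πr² = 4.083 m².
T⁴ = P/(εσA) + T_w⁴ = 1200/(0.35·5.67×10⁻⁸·4.083) + (266)⁴
    = 1.481×10¹⁰ + 5.006×10⁹ = 1.982×10¹⁰ K⁴.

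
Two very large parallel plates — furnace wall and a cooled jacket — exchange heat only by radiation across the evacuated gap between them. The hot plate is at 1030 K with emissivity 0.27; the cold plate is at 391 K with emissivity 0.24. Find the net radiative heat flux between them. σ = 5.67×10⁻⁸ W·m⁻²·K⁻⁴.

For two infinite grey parallel plates, q = σ(T₁⁴ − T₂⁴)/(1/ε₁ + 1/ε₂ − 1).
T₁⁴ − T₂⁴ = 1.126×10¹² − 2.337×10¹⁰ = 1.102×10¹² K⁴.
1/ε₁ + 1/ε₂ − 1 = 3.704 + 4.167 − 1 = 6.870.
q = 5.67×10⁻⁸ × 1.102×10¹² / 6.870.

q ≈ 9100 W/m²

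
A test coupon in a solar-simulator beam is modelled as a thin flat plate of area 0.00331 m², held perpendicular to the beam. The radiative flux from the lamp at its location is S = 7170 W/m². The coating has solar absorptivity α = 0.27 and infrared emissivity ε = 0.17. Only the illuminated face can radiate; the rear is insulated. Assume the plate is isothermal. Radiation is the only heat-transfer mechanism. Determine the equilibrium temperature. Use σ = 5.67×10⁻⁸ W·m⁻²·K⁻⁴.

At equilibrium, absorbed power = emitted power.
Absorbing cross-section = A = 0.003310 m²; emitting surface = A = 0.003310 m² (ratio 1).
αS·A_cross = εσ·A_surf·T⁴  ⇒  T⁴ = αS/(ε·1σ).
T⁴ = 0.270·7170/(0.17·1·5.67×10⁻⁸) = 2.008×10¹¹ K⁴.
T = (2.008×10¹¹)^(1/4).

T ≈ 669 K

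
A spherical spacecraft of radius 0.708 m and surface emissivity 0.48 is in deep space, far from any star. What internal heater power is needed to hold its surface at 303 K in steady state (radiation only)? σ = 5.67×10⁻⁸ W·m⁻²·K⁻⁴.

P ≈ 1450 W

P = εσ·4πr²·T⁴.
4πr² = 6.299 m²; T⁴ = 8.429×10⁹ K⁴.
P = 0.48·5.67×10⁻⁸·6.299·8.429×10⁹.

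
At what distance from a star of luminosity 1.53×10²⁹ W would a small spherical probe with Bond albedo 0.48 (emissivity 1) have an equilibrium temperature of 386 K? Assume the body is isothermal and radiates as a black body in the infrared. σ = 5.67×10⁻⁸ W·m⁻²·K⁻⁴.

d ≈ 1.12×10¹² m

For an isothermal black-emitting sphere, (1−a)S·πr² = σ·4πr²·T⁴ ⇒ S = 4σT⁴/(1−a).
S = 4·5.67×10⁻⁸·(386)⁴/0.520 = 9683 W/m².
Flux falls as S = L/(4πd²), so d = √(L/(4πS)) = √(1.53×10²⁹/(4π·9683)).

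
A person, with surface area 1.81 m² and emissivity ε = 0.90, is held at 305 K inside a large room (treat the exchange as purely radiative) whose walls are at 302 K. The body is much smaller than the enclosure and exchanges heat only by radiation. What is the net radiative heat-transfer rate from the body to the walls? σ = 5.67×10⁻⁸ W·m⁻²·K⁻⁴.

For a small grey body in a large enclosure: P_net = εσA(T_body⁴ − T_wall⁴).
A = 1.81 m²; T_body⁴ − T_wall⁴ = 8.654×10⁹ − 8.318×10⁹ = 3.355×10⁸ K⁴.
|P_net| = 0.90·5.67×10⁻⁸·1.810·3.355×10⁸.

P_net ≈ 31.0 W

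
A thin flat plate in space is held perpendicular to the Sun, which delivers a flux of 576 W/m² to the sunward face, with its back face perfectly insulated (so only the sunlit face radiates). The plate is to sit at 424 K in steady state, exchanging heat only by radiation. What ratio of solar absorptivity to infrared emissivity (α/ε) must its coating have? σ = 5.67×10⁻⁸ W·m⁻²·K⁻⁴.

α/ε ≈ 3.18

Balance: αS·A = εσ·1A·T⁴ ⇒ α/ε = σT⁴/S.
α/ε = 5.67×10⁻⁸·(424)⁴/576 = 5.67×10⁻⁸·3.232×10¹⁰/576.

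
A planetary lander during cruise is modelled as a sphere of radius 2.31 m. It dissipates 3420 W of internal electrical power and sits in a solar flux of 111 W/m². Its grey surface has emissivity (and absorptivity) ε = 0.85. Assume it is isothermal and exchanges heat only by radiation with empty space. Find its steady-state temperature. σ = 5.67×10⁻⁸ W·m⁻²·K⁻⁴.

At steady state, absorbed solar power + internal power = radiated power.
Absorbed: α·S·A_cross = 0.85·111·16.76 = 1582 W (cross-section πr²).
Total input = 1582 + 3420 = 5002 W.
Radiated: εσ·A_surf·T⁴ with A_surf = 4πr² = 67.06 m².
T⁴ = 5002/(0.85·5.67×10⁻⁸·67.06) = 1.548×10⁹ K⁴.

T ≈ 198 K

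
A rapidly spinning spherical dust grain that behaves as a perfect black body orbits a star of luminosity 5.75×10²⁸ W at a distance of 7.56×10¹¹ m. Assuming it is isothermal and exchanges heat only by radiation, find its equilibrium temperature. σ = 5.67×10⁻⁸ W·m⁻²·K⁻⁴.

First find the stellar flux at distance d: S = L/(4πd²) = 5.75×10²⁸/(4π·(7.56×10¹¹)²) = 8006 W/m².
For an isothermal sphere, absorbed (1−a)S·πr² = emitted σ·4πr²·T⁴, so T⁴ = (1−a)S/(4σ).
T⁴ = 1.00·8006/(4·5.67×10⁻⁸) = 3.530×10¹⁰ K⁴.

T ≈ 433 K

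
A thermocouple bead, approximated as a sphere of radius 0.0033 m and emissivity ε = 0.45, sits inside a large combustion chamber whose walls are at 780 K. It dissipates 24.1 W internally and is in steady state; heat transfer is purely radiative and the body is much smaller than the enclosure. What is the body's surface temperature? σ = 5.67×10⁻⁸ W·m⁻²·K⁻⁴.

T ≈ 1640 K

For a small grey body in a large enclosure, net radiated power = εσA(T⁴ − T_w⁴).
Steady state: P = εσA(T⁴ − T_w⁴) with A = 4πr² = 1.368×10⁻⁴ m².
T⁴ = P/(εσA) + T_w⁴ = 24.1/(0.45·5.67×10⁻⁸·1.368×10⁻⁴) + (780)⁴
    = 6.902×10¹² + 3.702×10¹¹ = 7.272×10¹² K⁴.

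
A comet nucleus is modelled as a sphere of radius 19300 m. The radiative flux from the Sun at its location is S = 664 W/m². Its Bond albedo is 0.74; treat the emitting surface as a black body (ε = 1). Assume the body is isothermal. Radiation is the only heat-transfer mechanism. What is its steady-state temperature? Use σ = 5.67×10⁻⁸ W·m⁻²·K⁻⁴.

At equilibrium, absorbed power = emitted power.
Absorbing cross-section = πr² = 1.170×10⁹ m²; emitting surface = 4πr² = 4.681×10⁹ m² (ratio 4).
(1−a)S·A_cross = εσ·A_surf·T⁴  ⇒  T⁴ = (1−a)S/(4σ).
T⁴ = 0.260·664/(4·5.67×10⁻⁸) = 7.612×10⁸ K⁴.
T = (7.612×10⁸)^(1/4).

T ≈ 166 K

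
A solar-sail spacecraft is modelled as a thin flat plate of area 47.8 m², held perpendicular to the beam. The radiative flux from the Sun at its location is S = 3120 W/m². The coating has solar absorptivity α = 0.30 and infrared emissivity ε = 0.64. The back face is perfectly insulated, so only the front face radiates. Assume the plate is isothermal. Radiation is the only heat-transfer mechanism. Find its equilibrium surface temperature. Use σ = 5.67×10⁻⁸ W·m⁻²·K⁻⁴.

T ≈ 401 K

At equilibrium, absorbed power = emitted power.
Absorbing cross-section = A = 47.80 m²; emitting surface = A = 47.80 m² (ratio 1).
αS·A_cross = εσ·A_surf·T⁴  ⇒  T⁴ = αS/(ε·1σ).
T⁴ = 0.300·3120/(0.64·1·5.67×10⁻⁸) = 2.579×10¹⁰ K⁴.
T = (2.579×10¹⁰)^(1/4).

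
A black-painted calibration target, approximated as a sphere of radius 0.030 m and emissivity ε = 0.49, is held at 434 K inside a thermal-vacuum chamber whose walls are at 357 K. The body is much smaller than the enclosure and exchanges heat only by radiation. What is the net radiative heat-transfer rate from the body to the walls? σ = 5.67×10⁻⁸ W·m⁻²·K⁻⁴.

P_net ≈ 6.04 W

For a small grey body in a large enclosure: P_net = εσA(T_body⁴ − T_wall⁴).
A = 4πr² = 0.01131 m²; T_body⁴ − T_wall⁴ = 3.548×10¹⁰ − 1.624×10¹⁰ = 1.923×10¹⁰ K⁴.
|P_net| = 0.49·5.67×10⁻⁸·0.01131·1.923×10¹⁰.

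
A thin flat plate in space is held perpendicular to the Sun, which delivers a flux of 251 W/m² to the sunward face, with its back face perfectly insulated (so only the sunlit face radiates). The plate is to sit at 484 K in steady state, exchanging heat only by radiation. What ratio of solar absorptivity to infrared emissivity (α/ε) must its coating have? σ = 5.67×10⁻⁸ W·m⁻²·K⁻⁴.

α/ε ≈ 12.4

Balance: αS·A = εσ·1A·T⁴ ⇒ α/ε = σT⁴/S.
α/ε = 5.67×10⁻⁸·(484)⁴/251 = 5.67×10⁻⁸·5.488×10¹⁰/251.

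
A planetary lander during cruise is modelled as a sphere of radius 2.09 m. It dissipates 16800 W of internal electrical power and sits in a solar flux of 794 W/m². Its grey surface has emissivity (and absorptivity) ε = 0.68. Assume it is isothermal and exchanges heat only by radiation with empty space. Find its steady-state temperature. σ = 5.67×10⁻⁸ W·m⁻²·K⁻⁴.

At steady state, absorbed solar power + internal power = radiated power.
Absorbed: α·S·A_cross = 0.68·794·13.72 = 7409 W (cross-section πr²).
Total input = 7409 + 16800 = 24210 W.
Radiated: εσ·A_surf·T⁴ with A_surf = 4πr² = 54.89 m².
T⁴ = 24210/(0.68·5.67×10⁻⁸·54.89) = 1.144×10¹⁰ K⁴.

T ≈ 327 K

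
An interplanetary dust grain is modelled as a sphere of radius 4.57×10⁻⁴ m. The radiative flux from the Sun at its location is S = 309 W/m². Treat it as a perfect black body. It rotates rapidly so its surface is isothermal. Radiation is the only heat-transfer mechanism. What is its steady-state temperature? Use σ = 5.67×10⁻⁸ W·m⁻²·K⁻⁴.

At equilibrium, absorbed power = emitted power.
Absorbing cross-section = πr² = 6.561×10⁻⁷ m²; emitting surface = 4πr² = 2.624×10⁻⁶ m² (ratio 4).
S·A_cross = εσ·A_surf·T⁴  ⇒  T⁴ = S/(4σ).
T⁴ = 1.00·309/(4·5.67×10⁻⁸) = 1.362×10⁹ K⁴.
T = (1.362×10⁹)^(1/4).

T ≈ 192 K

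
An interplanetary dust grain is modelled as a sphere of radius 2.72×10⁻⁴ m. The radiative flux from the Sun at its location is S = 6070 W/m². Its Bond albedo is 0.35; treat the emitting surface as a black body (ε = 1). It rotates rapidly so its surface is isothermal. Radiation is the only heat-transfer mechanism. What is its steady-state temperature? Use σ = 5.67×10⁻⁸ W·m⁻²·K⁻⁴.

At equilibrium, absorbed power = emitted power.
Absorbing cross-section = πr² = 2.324×10⁻⁷ m²; emitting surface = 4πr² = 9.297×10⁻⁷ m² (ratio 4).
(1−a)S·A_cross = εσ·A_surf·T⁴  ⇒  T⁴ = (1−a)S/(4σ).
T⁴ = 0.650·6070/(4·5.67×10⁻⁸) = 1.740×10¹⁰ K⁴.
T = (1.740×10¹⁰)^(1/4).

T ≈ 363 K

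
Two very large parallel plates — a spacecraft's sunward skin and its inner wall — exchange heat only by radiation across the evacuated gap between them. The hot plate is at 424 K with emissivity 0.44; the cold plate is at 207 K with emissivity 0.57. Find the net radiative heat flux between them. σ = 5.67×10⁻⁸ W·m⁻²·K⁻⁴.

q ≈ 571 W/m²

For two infinite grey parallel plates, q = σ(T₁⁴ − T₂⁴)/(1/ε₁ + 1/ε₂ − 1).
T₁⁴ − T₂⁴ = 3.232×10¹⁰ − 1.836×10⁹ = 3.048×10¹⁰ K⁴.
1/ε₁ + 1/ε₂ − 1 = 2.273 + 1.754 − 1 = 3.027.
q = 5.67×10⁻⁸ × 3.048×10¹⁰ / 3.027.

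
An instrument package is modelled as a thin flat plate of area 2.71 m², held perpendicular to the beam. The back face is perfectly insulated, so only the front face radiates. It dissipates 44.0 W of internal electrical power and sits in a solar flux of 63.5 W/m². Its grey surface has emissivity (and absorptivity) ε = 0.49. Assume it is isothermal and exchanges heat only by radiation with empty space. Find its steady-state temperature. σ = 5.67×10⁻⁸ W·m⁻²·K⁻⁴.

At steady state, absorbed solar power + internal power = radiated power.
Absorbed: α·S·A_cross = 0.49·63.5·2.710 = 84.32 W (cross-section A).
Total input = 84.32 + 44.0 = 128.3 W.
Radiated: εσ·A_surf·T⁴ with A_surf = A = 2.710 m².
T⁴ = 128.3/(0.49·5.67×10⁻⁸·2.710) = 1.704×10⁹ K⁴.

T ≈ 203 K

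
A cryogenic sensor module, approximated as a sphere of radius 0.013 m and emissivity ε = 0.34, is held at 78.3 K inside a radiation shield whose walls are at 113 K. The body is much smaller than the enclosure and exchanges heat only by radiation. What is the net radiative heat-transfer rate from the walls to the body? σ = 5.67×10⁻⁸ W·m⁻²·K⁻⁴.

P_net ≈ 0.00514 W

For a small grey body in a large enclosure: P_net = εσA(T_body⁴ − T_wall⁴).
A = 4πr² = 0.002124 m²; T_body⁴ − T_wall⁴ = 3.759×10⁷ − 1.630×10⁸ = -1.255×10⁸ K⁴.
|P_net| = 0.34·5.67×10⁻⁸·0.002124·1.255×10⁸.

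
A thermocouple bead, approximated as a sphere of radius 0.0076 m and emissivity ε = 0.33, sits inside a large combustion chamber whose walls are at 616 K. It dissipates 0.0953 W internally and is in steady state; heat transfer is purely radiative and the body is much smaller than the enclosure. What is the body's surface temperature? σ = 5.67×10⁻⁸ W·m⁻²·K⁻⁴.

T ≈ 623 K

For a small grey body in a large enclosure, net radiated power = εσA(T⁴ − T_w⁴).
Steady state: P = εσA(T⁴ − T_w⁴) with A = 4πr² = 7.258×10⁻⁴ m².
T⁴ = P/(εσA) + T_w⁴ = 0.0953/(0.33·5.67×10⁻⁸·7.258×10⁻⁴) + (616)⁴
    = 7.017×10⁹ + 1.440×10¹¹ = 1.510×10¹¹ K⁴.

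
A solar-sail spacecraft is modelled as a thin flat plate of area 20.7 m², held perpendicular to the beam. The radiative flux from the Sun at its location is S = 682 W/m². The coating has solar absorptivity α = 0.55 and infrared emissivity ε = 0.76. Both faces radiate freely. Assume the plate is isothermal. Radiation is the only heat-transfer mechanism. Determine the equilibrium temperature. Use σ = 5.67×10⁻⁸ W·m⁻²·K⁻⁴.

T ≈ 257 K

At equilibrium, absorbed power = emitted power.
Absorbing cross-section = A = 20.70 m²; emitting surface = 2A = 41.40 m² (ratio 2).
αS·A_cross = εσ·A_surf·T⁴  ⇒  T⁴ = αS/(ε·2σ).
T⁴ = 0.550·682/(0.76·2·5.67×10⁻⁸) = 4.352×10⁹ K⁴.
T = (4.352×10⁹)^(1/4).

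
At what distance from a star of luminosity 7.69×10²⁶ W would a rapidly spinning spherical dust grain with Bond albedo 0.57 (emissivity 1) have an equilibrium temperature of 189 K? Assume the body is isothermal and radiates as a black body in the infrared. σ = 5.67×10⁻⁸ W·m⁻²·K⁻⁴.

d ≈ 3.02×10¹¹ m

For an isothermal black-emitting sphere, (1−a)S·πr² = σ·4πr²·T⁴ ⇒ S = 4σT⁴/(1−a).
S = 4·5.67×10⁻⁸·(189)⁴/0.430 = 673.0 W/m².
Flux falls as S = L/(4πd²), so d = √(L/(4πS)) = √(7.69×10²⁶/(4π·673.0)).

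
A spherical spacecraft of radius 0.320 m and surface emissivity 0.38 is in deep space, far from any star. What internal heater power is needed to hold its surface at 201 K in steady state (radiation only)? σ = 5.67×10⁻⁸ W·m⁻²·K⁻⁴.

P ≈ 45.3 W

P = εσ·4πr²·T⁴.
4πr² = 1.287 m²; T⁴ = 1.632×10⁹ K⁴.
P = 0.38·5.67×10⁻⁸·1.287·1.632×10⁹.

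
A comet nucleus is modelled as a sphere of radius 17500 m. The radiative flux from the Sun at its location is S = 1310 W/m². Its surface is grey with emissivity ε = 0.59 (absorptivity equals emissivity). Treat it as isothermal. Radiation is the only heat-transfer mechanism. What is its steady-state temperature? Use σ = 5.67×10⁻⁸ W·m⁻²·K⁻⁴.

At equilibrium, absorbed power = emitted power.
Absorbing cross-section = πr² = 9.621×10⁸ m²; emitting surface = 4πr² = 3.848×10⁹ m² (ratio 4).
εS·A_cross = εσ·A_surf·T⁴  ⇒  T⁴ = S/(4σ)   (ε cancels).
T⁴ = 1310/(4·5.67×10⁻⁸) = 5.776×10⁹ K⁴.
T = (5.776×10⁹)^(1/4).

T ≈ 276 K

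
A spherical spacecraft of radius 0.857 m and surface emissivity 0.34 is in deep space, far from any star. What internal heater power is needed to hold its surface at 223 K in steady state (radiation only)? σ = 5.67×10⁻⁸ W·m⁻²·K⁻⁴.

P = εσ·4πr²·T⁴.
4πr² = 9.229 m²; T⁴ = 2.473×10⁹ K⁴.
P = 0.34·5.67×10⁻⁸·9.229·2.473×10⁹.

P ≈ 440 W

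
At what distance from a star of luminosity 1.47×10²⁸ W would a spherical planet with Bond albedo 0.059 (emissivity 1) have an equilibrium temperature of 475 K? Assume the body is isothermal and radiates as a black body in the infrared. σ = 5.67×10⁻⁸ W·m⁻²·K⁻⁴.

d ≈ 3.09×10¹¹ m

For an isothermal black-emitting sphere, (1−a)S·πr² = σ·4πr²·T⁴ ⇒ S = 4σT⁴/(1−a).
S = 4·5.67×10⁻⁸·(475)⁴/0.941 = 12270 W/m².
Flux falls as S = L/(4πd²), so d = √(L/(4πS)) = √(1.47×10²⁸/(4π·12270)).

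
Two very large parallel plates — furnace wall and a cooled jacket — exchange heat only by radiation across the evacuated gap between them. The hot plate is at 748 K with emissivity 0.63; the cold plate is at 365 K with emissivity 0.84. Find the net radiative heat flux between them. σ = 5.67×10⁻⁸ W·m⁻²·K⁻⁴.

q ≈ 9420 W/m²

For two infinite grey parallel plates, q = σ(T₁⁴ − T₂⁴)/(1/ε₁ + 1/ε₂ − 1).
T₁⁴ − T₂⁴ = 3.130×10¹¹ − 1.775×10¹⁰ = 2.953×10¹¹ K⁴.
1/ε₁ + 1/ε₂ − 1 = 1.587 + 1.190 − 1 = 1.778.
q = 5.67×10⁻⁸ × 2.953×10¹¹ / 1.778.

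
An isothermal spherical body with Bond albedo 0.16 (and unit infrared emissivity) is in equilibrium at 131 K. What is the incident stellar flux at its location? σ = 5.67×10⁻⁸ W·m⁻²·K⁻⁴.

S ≈ 79.5 W/m²

(1−a)S·πr² = σ·4πr²·T⁴ ⇒ S = 4σT⁴/(1−a).
S = 4·5.67×10⁻⁸·2.945×10⁸/0.840.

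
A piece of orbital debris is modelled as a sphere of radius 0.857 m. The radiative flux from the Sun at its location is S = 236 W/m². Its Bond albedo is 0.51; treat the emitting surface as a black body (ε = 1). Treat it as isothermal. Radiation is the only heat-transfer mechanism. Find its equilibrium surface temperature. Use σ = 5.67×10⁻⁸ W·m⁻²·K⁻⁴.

At equilibrium, absorbed power = emitted power.
Absorbing cross-section = πr² = 2.307 m²; emitting surface = 4πr² = 9.229 m² (ratio 4).
(1−a)S·A_cross = εσ·A_surf·T⁴  ⇒  T⁴ = (1−a)S/(4σ).
T⁴ = 0.490·236/(4·5.67×10⁻⁸) = 5.099×10⁸ K⁴.
T = (5.099×10⁸)^(1/4).

T ≈ 150 K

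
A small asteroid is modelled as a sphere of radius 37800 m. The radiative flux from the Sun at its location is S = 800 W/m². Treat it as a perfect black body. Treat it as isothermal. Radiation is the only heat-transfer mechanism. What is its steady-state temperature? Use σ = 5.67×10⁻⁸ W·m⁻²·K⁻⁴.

T ≈ 244 K

At equilibrium, absorbed power = emitted power.
Absorbing cross-section = πr² = 4.489×10⁹ m²; emitting surface = 4πr² = 1.796×10¹⁰ m² (ratio 4).
S·A_cross = εσ·A_surf·T⁴  ⇒  T⁴ = S/(4σ).
T⁴ = 1.00·800/(4·5.67×10⁻⁸) = 3.527×10⁹ K⁴.
T = (3.527×10⁹)^(1/4).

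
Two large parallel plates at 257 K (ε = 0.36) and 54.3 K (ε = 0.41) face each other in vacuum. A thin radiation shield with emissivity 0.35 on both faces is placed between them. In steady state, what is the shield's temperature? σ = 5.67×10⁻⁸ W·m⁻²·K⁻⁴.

T_s ≈ 214 K

In steady state the net flux on the hot side equals that on the cold side.
σ(T₁⁴−T_s⁴)/D₁ = σ(T_s⁴−T₂⁴)/D₂, with D₁ = 1/ε₁+1/ε_s−1 = 4.635, D₂ = 1/ε_s+1/ε₂−1 = 4.296.
Solve for T_s⁴: T_s⁴ = (D₂·T₁⁴ + D₁·T₂⁴)/(D₁+D₂) = 2.103×10⁹ K⁴.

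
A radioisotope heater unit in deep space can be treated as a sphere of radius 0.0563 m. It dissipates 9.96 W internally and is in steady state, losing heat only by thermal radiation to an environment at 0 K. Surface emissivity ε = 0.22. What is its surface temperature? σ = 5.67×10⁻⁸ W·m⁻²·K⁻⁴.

Steady state: internal power = radiated power, P = εσA T⁴.
Radiating area A = 4πr² = 0.03983 m².
T⁴ = P/(εσA) = 9.96/(0.22·5.67×10⁻⁸·0.03983) = 2.005×10¹⁰ K⁴.
T = (2.005×10¹⁰)^(1/4).

T ≈ 376 K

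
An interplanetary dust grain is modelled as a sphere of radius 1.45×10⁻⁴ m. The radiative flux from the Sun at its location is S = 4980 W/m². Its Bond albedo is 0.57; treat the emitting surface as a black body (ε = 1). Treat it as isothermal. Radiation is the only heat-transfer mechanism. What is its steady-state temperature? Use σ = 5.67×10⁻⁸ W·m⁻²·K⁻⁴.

T ≈ 312 K

At equilibrium, absorbed power = emitted power.
Absorbing cross-section = πr² = 6.605×10⁻⁸ m²; emitting surface = 4πr² = 2.642×10⁻⁷ m² (ratio 4).
(1−a)S·A_cross = εσ·A_surf·T⁴  ⇒  T⁴ = (1−a)S/(4σ).
T⁴ = 0.430·4980/(4·5.67×10⁻⁸) = 9.442×10⁹ K⁴.
T = (9.442×10⁹)^(1/4).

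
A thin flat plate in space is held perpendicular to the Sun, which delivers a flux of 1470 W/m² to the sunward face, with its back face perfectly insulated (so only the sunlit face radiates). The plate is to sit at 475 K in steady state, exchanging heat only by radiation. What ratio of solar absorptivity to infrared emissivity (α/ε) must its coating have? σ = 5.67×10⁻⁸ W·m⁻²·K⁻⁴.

α/ε ≈ 1.96

Balance: αS·A = εσ·1A·T⁴ ⇒ α/ε = σT⁴/S.
α/ε = 5.67×10⁻⁸·(475)⁴/1470 = 5.67×10⁻⁸·5.091×10¹⁰/1470.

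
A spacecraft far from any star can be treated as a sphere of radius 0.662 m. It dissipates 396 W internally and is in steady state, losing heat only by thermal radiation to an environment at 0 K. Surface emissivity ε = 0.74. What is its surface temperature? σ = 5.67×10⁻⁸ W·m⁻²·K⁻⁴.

T ≈ 203 K

Steady state: internal power = radiated power, P = εσA T⁴.
Radiating area A = 4πr² = 5.507 m².
T⁴ = P/(εσA) = 396/(0.74·5.67×10⁻⁸·5.507) = 1.714×10⁹ K⁴.
T = (1.714×10⁹)^(1/4).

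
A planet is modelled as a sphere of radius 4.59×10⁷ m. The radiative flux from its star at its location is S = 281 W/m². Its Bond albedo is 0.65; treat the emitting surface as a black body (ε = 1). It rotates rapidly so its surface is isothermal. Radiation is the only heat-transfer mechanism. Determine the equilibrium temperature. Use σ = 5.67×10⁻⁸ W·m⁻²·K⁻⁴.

At equilibrium, absorbed power = emitted power.
Absorbing cross-section = πr² = 6.619×10¹⁵ m²; emitting surface = 4πr² = 2.647×10¹⁶ m² (ratio 4).
(1−a)S·A_cross = εσ·A_surf·T⁴  ⇒  T⁴ = (1−a)S/(4σ).
T⁴ = 0.350·281/(4·5.67×10⁻⁸) = 4.336×10⁸ K⁴.
T = (4.336×10⁸)^(1/4).

T ≈ 144 K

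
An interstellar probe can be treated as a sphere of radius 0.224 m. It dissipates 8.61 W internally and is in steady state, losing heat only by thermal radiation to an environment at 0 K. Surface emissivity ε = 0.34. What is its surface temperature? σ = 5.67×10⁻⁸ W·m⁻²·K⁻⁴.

Steady state: internal power = radiated power, P = εσA T⁴.
Radiating area A = 4πr² = 0.6305 m².
T⁴ = P/(εσA) = 8.61/(0.34·5.67×10⁻⁸·0.6305) = 7.083×10⁸ K⁴.
T = (7.083×10⁸)^(1/4).

T ≈ 163 K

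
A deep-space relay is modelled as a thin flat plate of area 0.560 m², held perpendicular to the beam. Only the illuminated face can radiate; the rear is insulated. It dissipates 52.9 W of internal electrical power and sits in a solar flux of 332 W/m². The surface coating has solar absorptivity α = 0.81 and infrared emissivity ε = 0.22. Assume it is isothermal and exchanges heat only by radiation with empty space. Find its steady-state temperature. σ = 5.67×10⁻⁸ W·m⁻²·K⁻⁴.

At steady state, absorbed solar power + internal power = radiated power.
Absorbed: α·S·A_cross = 0.81·332·0.5600 = 150.6 W (cross-section A).
Total input = 150.6 + 52.9 = 203.5 W.
Radiated: εσ·A_surf·T⁴ with A_surf = A = 0.5600 m².
T⁴ = 203.5/(0.22·5.67×10⁻⁸·0.5600) = 2.913×10¹⁰ K⁴.

T ≈ 413 K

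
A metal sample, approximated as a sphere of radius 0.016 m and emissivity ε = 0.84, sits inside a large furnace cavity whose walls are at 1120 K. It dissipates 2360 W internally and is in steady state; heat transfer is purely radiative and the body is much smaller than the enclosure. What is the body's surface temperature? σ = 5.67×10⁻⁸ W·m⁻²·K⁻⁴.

For a small grey body in a large enclosure, net radiated power = εσA(T⁴ − T_w⁴).
Steady state: P = εσA(T⁴ − T_w⁴) with A = 4πr² = 0.003217 m².
T⁴ = P/(εσA) + T_w⁴ = 2360/(0.84·5.67×10⁻⁸·0.003217) + (1120)⁴
    = 1.540×10¹³ + 1.574×10¹² = 1.698×10¹³ K⁴.

T ≈ 2030 K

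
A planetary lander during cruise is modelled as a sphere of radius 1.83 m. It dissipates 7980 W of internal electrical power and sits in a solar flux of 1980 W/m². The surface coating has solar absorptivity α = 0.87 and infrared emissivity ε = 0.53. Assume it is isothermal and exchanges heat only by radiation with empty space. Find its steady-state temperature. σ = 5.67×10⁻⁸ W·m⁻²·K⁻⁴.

T ≈ 379 K

At steady state, absorbed solar power + internal power = radiated power.
Absorbed: α·S·A_cross = 0.87·1980·10.52 = 18120 W (cross-section πr²).
Total input = 18120 + 7980 = 26100 W.
Radiated: εσ·A_surf·T⁴ with A_surf = 4πr² = 42.08 m².
T⁴ = 26100/(0.53·5.67×10⁻⁸·42.08) = 2.064×10¹⁰ K⁴.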